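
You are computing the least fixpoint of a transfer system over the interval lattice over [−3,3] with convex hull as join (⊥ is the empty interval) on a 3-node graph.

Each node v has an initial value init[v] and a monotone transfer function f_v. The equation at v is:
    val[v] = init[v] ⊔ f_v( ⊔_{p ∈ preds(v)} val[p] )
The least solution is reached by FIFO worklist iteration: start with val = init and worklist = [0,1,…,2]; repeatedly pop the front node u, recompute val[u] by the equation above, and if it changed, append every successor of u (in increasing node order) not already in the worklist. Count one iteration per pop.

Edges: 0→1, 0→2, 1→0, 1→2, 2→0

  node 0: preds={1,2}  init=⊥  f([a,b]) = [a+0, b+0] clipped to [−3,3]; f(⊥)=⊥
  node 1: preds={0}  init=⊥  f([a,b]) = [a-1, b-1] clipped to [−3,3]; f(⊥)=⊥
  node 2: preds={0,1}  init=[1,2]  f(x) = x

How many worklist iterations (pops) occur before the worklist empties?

15

Worklist (15 pops):
  #1 pop 0: in=[1,2] → [1,2] (was ⊥); enqueue []
  #2 pop 1: in=[1,2] → [0,1] (was ⊥); enqueue [0]
  #3 pop 2: in=[0,2] → [0,2] (was [1,2]); enqueue []
  #4 pop 0: in=[0,2] → [0,2] (was [1,2]); enqueue [1,2]
  #5 pop 1: in=[0,2] → [-1,1] (was [0,1]); enqueue [0]
  #6 pop 2: in=[-1,2] → [-1,2] (was [0,2]); enqueue []
  #7 pop 0: in=[-1,2] → [-1,2] (was [0,2]); enqueue [1,2]
  #8 pop 1: in=[-1,2] → [-2,1] (was [-1,1]); enqueue [0]
  #9 pop 2: in=[-2,2] → [-2,2] (was [-1,2]); enqueue []
  #10 pop 0: in=[-2,2] → [-2,2] (was [-1,2]); enqueue [1,2]
  #11 pop 1: in=[-2,2] → [-3,1] (was [-2,1]); enqueue [0]
  #12 pop 2: in=[-3,2] → [-3,2] (was [-2,2]); enqueue []
  #13 pop 0: in=[-3,2] → [-3,2] (was [-2,2]); enqueue [1,2]
  #14 pop 1: in=[-3,2] → [-3,1] (no change)
  #15 pop 2: in=[-3,2] → [-3,2] (no change)

Fixpoint:
  val[0] = [-3,2]
  val[1] = [-3,1]
  val[2] = [-3,2]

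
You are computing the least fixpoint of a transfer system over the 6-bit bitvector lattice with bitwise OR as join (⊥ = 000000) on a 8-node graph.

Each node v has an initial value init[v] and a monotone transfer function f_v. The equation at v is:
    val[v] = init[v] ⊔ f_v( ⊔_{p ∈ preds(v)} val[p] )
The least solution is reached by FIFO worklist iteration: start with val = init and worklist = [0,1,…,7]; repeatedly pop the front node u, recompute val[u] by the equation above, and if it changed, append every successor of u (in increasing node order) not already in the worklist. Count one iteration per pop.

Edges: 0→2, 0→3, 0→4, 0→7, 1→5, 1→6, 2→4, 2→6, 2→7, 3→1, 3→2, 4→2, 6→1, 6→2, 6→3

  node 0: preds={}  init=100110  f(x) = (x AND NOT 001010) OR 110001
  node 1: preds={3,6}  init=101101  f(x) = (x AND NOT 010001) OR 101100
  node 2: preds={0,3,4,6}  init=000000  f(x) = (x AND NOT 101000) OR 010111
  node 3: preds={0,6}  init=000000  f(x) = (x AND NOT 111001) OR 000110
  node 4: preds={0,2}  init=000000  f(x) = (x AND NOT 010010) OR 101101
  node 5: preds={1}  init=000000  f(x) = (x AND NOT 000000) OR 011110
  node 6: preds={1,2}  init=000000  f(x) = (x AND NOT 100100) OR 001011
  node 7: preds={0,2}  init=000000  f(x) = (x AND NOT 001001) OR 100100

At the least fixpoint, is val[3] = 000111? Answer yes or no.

no

Trace (13 dequeues):
  [1] u=0 | in 000000 | out 110111 | prev 100110 | push {}
  [2] u=1 | in 000000 | out 101101 | ==
  [3] u=2 | in 110111 | out 010111 | prev 000000 | push {}
  [4] u=3 | in 110111 | out 000110 | prev 000000 | push {1,2}
  [5] u=4 | in 110111 | out 101101 | prev 000000 | push {}
  [6] u=5 | in 101101 | out 111111 | prev 000000 | push {}
  [7] u=6 | in 111111 | out 011011 | prev 000000 | push {3}
  [8] u=7 | in 110111 | out 110110 | prev 000000 | push {}
  [9] u=1 | in 011111 | out 101111 | prev 101101 | push {5,6}
  [10] u=2 | in 111111 | out 010111 | ==
  [11] u=3 | in 111111 | out 000110 | ==
  [12] u=5 | in 101111 | out 111111 | ==
  [13] u=6 | in 111111 | out 011011 | ==

Converged values:
  [0] 110111
  [1] 101111
  [2] 010111
  [3] 000110
  [4] 101101
  [5] 111111
  [6] 011011
  [7] 110110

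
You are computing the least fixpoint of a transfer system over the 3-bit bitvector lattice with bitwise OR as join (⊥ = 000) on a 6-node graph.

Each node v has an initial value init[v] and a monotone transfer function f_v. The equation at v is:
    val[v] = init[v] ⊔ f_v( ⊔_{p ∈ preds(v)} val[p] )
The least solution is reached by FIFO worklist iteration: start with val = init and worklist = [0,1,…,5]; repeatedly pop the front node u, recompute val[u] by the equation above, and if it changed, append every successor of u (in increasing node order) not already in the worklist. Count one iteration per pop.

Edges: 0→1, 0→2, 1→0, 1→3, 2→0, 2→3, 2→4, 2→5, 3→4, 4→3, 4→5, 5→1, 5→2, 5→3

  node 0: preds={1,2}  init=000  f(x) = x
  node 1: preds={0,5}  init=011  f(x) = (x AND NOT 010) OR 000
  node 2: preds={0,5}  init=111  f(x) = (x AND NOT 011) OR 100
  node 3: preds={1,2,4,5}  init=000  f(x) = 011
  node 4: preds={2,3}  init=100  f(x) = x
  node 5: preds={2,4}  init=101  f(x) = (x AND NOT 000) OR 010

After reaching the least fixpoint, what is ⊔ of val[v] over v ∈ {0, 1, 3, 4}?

111

Trace (10 dequeues):
  [1] u=0 | in 111 | out 111 | prev 000 | push {}
  [2] u=1 | in 111 | out 111 | prev 011 | push {0}
  [3] u=2 | in 111 | out 111 | ==
  [4] u=3 | in 111 | out 011 | prev 000 | push {}
  [5] u=4 | in 111 | out 111 | prev 100 | push {3}
  [6] u=5 | in 111 | out 111 | prev 101 | push {1,2}
  [7] u=0 | in 111 | out 111 | ==
  [8] u=3 | in 111 | out 011 | ==
  [9] u=1 | in 111 | out 111 | ==
  [10] u=2 | in 111 | out 111 | ==

Converged values:
  [0] 111
  [1] 111
  [2] 111
  [3] 011
  [4] 111
  [5] 111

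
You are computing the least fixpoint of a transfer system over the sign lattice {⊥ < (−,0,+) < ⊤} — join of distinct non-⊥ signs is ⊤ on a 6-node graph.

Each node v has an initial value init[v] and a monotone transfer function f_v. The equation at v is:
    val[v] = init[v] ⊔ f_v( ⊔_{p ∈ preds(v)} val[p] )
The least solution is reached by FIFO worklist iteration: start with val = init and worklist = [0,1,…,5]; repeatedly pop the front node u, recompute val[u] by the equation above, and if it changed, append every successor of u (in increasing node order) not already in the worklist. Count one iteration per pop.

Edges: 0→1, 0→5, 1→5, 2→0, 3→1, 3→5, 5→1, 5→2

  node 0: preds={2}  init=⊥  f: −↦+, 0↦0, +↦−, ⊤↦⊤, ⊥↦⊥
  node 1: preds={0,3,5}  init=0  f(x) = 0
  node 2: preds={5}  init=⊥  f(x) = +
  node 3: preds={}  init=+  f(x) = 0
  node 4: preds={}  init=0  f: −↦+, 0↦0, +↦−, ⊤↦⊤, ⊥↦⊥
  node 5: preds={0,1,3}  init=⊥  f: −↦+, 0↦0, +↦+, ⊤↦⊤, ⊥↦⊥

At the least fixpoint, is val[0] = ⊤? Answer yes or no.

no

Trace (10 dequeues):
  [1] u=0 | in ⊥ | out ⊥ | ==
  [2] u=1 | in + | out 0 | ==
  [3] u=2 | in ⊥ | out + | prev ⊥ | push {0}
  [4] u=3 | in ⊥ | out ⊤ | prev + | push {1}
  [5] u=4 | in ⊥ | out 0 | ==
  [6] u=5 | in ⊤ | out ⊤ | prev ⊥ | push {2}
  [7] u=0 | in + | out − | prev ⊥ | push {5}
  [8] u=1 | in ⊤ | out 0 | ==
  [9] u=2 | in ⊤ | out + | ==
  [10] u=5 | in ⊤ | out ⊤ | ==

Converged values:
  [0] −
  [1] 0
  [2] +
  [3] ⊤
  [4] 0
  [5] ⊤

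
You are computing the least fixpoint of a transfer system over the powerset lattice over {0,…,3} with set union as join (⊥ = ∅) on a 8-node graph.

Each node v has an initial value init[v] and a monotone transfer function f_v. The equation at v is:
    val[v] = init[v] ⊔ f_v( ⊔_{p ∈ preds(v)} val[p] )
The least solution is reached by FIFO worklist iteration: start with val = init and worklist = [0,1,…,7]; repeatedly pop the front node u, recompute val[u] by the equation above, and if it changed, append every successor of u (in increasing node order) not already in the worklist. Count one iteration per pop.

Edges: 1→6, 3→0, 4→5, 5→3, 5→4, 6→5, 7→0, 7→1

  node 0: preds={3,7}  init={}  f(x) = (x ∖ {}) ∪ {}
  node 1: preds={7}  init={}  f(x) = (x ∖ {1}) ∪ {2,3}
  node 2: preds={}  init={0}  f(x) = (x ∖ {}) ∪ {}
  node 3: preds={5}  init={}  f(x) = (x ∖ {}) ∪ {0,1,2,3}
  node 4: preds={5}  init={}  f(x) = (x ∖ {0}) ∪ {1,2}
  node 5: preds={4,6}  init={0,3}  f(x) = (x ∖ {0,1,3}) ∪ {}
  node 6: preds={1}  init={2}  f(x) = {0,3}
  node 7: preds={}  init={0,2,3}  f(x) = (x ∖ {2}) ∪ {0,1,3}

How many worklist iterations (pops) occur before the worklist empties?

Trace (13 dequeues):
  [1] u=0 | in {0,2,3} | out {0,2,3} | prev {} | push {}
  [2] u=1 | in {0,2,3} | out {0,2,3} | prev {} | push {}
  [3] u=2 | in {} | out {0} | ==
  [4] u=3 | in {0,3} | out {0,1,2,3} | prev {} | push {0}
  [5] u=4 | in {0,3} | out {1,2,3} | prev {} | push {}
  [6] u=5 | in {1,2,3} | out {0,2,3} | prev {0,3} | push {3,4}
  [7] u=6 | in {0,2,3} | out {0,2,3} | prev {2} | push {5}
  [8] u=7 | in {} | out {0,1,2,3} | prev {0,2,3} | push {1}
  [9] u=0 | in {0,1,2,3} | out {0,1,2,3} | prev {0,2,3} | push {}
  [10] u=3 | in {0,2,3} | out {0,1,2,3} | ==
  [11] u=4 | in {0,2,3} | out {1,2,3} | ==
  [12] u=5 | in {0,1,2,3} | out {0,2,3} | ==
  [13] u=1 | in {0,1,2,3} | out {0,2,3} | ==

Converged values:
  [0] {0,1,2,3}
  [1] {0,2,3}
  [2] {0}
  [3] {0,1,2,3}
  [4] {1,2,3}
  [5] {0,2,3}
  [6] {0,2,3}
  [7] {0,1,2,3}

13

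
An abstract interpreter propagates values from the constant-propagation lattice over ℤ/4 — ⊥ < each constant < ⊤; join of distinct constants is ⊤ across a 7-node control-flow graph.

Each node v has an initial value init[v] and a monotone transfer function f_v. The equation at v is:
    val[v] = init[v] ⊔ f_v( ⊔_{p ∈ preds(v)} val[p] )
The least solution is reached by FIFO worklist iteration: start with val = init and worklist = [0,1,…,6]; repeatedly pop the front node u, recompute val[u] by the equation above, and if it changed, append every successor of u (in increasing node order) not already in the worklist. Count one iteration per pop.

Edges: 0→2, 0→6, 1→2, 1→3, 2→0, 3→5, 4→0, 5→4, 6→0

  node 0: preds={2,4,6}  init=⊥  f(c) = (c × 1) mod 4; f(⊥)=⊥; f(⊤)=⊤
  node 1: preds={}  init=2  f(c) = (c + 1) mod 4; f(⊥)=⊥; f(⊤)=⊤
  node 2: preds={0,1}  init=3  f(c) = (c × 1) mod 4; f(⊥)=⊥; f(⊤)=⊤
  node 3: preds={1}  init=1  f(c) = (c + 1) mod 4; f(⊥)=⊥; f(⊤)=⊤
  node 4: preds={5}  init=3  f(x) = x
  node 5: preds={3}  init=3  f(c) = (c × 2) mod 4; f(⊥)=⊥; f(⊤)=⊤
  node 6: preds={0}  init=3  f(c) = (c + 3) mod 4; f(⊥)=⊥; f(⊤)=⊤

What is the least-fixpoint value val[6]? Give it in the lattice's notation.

⊤

Worklist (12 pops):
  #1 pop 0: in=3 → 3 (was ⊥); enqueue []
  #2 pop 1: in=⊥ → 2 (no change)
  #3 pop 2: in=⊤ → ⊤ (was 3); enqueue [0]
  #4 pop 3: in=2 → ⊤ (was 1); enqueue []
  #5 pop 4: in=3 → 3 (no change)
  #6 pop 5: in=⊤ → ⊤ (was 3); enqueue [4]
  #7 pop 6: in=3 → ⊤ (was 3); enqueue []
  #8 pop 0: in=⊤ → ⊤ (was 3); enqueue [2,6]
  #9 pop 4: in=⊤ → ⊤ (was 3); enqueue [0]
  #10 pop 2: in=⊤ → ⊤ (no change)
  #11 pop 6: in=⊤ → ⊤ (no change)
  #12 pop 0: in=⊤ → ⊤ (no change)

Fixpoint:
  val[0] = ⊤
  val[1] = 2
  val[2] = ⊤
  val[3] = ⊤
  val[4] = ⊤
  val[5] = ⊤
  val[6] = ⊤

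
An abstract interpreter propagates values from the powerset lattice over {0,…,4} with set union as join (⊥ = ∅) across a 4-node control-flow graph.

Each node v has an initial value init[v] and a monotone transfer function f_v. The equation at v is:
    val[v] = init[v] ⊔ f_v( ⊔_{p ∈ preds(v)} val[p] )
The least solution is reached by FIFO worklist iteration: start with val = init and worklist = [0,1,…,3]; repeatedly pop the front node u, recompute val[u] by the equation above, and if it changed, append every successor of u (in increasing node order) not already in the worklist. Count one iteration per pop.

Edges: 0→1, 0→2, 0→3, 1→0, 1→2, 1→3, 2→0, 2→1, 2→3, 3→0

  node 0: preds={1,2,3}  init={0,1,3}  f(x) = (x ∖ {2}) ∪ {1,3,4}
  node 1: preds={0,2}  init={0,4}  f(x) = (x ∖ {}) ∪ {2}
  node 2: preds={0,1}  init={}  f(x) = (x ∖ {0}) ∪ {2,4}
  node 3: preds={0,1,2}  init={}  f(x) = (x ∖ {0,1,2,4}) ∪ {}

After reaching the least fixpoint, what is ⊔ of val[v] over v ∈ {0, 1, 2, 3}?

Trace (6 dequeues):
  [1] u=0 | in {0,4} | out {0,1,3,4} | prev {0,1,3} | push {}
  [2] u=1 | in {0,1,3,4} | out {0,1,2,3,4} | prev {0,4} | push {0}
  [3] u=2 | in {0,1,2,3,4} | out {1,2,3,4} | prev {} | push {1}
  [4] u=3 | in {0,1,2,3,4} | out {3} | prev {} | push {}
  [5] u=0 | in {0,1,2,3,4} | out {0,1,3,4} | ==
  [6] u=1 | in {0,1,2,3,4} | out {0,1,2,3,4} | ==

Converged values:
  [0] {0,1,3,4}
  [1] {0,1,2,3,4}
  [2] {1,2,3,4}
  [3] {3}

{0,1,2,3,4}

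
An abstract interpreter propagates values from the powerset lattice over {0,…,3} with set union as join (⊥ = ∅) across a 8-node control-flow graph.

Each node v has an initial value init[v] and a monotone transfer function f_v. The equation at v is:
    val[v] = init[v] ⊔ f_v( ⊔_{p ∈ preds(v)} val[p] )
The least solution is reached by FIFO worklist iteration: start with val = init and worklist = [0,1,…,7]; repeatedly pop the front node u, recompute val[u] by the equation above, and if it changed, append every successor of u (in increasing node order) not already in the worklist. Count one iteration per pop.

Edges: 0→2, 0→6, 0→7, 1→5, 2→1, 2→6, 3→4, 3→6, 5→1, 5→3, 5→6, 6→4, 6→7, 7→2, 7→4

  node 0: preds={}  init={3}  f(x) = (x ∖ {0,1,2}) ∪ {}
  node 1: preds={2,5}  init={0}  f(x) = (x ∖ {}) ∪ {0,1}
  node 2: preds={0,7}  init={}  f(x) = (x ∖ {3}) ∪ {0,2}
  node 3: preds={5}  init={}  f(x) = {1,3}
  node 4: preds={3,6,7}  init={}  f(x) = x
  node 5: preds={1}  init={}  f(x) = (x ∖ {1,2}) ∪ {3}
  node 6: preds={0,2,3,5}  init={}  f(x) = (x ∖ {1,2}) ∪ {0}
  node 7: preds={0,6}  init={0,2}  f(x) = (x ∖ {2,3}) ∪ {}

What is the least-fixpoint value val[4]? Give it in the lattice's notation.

{0,1,2,3}

Worklist (12 pops):
  #1 pop 0: in={} → {3} (no change)
  #2 pop 1: in={} → {0,1} (was {0}); enqueue []
  #3 pop 2: in={0,2,3} → {0,2} (was {}); enqueue [1]
  #4 pop 3: in={} → {1,3} (was {}); enqueue []
  #5 pop 4: in={0,1,2,3} → {0,1,2,3} (was {}); enqueue []
  #6 pop 5: in={0,1} → {0,3} (was {}); enqueue [3]
  #7 pop 6: in={0,1,2,3} → {0,3} (was {}); enqueue [4]
  #8 pop 7: in={0,3} → {0,2} (no change)
  #9 pop 1: in={0,2,3} → {0,1,2,3} (was {0,1}); enqueue [5]
  #10 pop 3: in={0,3} → {1,3} (no change)
  #11 pop 4: in={0,1,2,3} → {0,1,2,3} (no change)
  #12 pop 5: in={0,1,2,3} → {0,3} (no change)

Fixpoint:
  val[0] = {3}
  val[1] = {0,1,2,3}
  val[2] = {0,2}
  val[3] = {1,3}
  val[4] = {0,1,2,3}
  val[5] = {0,3}
  val[6] = {0,3}
  val[7] = {0,2}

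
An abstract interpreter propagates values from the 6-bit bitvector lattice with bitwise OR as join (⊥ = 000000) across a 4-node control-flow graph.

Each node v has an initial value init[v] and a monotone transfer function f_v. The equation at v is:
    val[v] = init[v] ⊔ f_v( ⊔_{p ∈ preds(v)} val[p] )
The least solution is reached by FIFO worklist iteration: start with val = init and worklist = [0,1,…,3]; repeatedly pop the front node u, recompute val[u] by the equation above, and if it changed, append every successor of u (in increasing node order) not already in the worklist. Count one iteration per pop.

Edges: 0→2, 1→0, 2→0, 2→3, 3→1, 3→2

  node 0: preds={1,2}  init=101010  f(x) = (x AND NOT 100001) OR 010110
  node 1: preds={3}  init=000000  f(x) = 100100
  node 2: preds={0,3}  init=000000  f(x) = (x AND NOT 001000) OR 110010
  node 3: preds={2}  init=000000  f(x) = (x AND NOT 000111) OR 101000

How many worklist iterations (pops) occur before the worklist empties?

Iteration log — 7 steps:
  step 1. node 0  ⊔preds=000000  new=111110  old=101010  +wl: 
  step 2. node 1  ⊔preds=000000  new=100100  old=000000  +wl: 0
  step 3. node 2  ⊔preds=111110  new=110110  old=000000  +wl: 
  step 4. node 3  ⊔preds=110110  new=111000  old=000000  +wl: 1,2
  step 5. node 0  ⊔preds=110110  new=111110  stable
  step 6. node 1  ⊔preds=111000  new=100100  stable
  step 7. node 2  ⊔preds=111110  new=110110  stable

Least fixpoint reached:
  node 0: 111110
  node 1: 100100
  node 2: 110110
  node 3: 111000

7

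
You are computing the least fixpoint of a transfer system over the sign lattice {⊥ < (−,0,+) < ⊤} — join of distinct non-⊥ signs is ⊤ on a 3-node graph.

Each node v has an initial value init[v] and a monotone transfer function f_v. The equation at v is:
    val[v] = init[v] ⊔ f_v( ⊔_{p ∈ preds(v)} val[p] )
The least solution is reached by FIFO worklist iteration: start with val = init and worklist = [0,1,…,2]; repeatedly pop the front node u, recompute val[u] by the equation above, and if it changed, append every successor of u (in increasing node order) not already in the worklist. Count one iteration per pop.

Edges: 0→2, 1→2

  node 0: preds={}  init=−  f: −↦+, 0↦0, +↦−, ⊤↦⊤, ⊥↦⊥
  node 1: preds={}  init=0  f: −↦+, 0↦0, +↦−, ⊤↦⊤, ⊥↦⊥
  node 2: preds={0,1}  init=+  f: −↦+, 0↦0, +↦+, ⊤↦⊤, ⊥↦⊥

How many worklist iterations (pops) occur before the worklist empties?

Worklist (3 pops):
  #1 pop 0: in=⊥ → − (no change)
  #2 pop 1: in=⊥ → 0 (no change)
  #3 pop 2: in=⊤ → ⊤ (was +); enqueue []

Fixpoint:
  val[0] = −
  val[1] = 0
  val[2] = ⊤

3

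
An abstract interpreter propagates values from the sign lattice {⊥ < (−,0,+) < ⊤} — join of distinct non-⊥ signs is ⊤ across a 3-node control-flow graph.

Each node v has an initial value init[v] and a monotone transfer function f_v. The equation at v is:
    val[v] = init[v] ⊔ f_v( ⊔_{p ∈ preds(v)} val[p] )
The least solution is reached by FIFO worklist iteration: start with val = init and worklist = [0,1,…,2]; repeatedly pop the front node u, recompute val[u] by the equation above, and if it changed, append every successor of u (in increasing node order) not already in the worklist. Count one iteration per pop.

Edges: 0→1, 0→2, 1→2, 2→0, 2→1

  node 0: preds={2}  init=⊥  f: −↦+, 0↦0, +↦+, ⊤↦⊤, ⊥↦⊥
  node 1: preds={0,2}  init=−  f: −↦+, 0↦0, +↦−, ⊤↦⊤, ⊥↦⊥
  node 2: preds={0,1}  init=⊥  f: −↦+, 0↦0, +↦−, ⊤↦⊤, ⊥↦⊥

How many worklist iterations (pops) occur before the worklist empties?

9

Trace (9 dequeues):
  [1] u=0 | in ⊥ | out ⊥ | ==
  [2] u=1 | in ⊥ | out − | ==
  [3] u=2 | in − | out + | prev ⊥ | push {0,1}
  [4] u=0 | in + | out + | prev ⊥ | push {2}
  [5] u=1 | in + | out − | ==
  [6] u=2 | in ⊤ | out ⊤ | prev + | push {0,1}
  [7] u=0 | in ⊤ | out ⊤ | prev + | push {2}
  [8] u=1 | in ⊤ | out ⊤ | prev − | push {}
  [9] u=2 | in ⊤ | out ⊤ | ==

Converged values:
  [0] ⊤
  [1] ⊤
  [2] ⊤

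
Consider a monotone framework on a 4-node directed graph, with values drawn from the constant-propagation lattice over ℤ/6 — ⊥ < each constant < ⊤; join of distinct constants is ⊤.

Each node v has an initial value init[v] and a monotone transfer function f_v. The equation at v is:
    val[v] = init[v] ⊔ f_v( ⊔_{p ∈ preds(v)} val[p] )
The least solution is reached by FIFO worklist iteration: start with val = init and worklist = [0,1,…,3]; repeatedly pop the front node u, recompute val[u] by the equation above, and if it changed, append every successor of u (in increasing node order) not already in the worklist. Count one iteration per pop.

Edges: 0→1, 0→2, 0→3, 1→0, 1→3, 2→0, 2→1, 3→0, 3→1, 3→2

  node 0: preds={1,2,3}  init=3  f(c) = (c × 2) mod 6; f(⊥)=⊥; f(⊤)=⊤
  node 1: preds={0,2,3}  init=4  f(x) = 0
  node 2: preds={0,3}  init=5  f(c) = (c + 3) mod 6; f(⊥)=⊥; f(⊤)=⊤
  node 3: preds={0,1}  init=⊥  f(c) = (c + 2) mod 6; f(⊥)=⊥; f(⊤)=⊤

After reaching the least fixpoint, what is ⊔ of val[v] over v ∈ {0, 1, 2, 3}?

⊤

Trace (7 dequeues):
  [1] u=0 | in ⊤ | out ⊤ | prev 3 | push {}
  [2] u=1 | in ⊤ | out ⊤ | prev 4 | push {0}
  [3] u=2 | in ⊤ | out ⊤ | prev 5 | push {1}
  [4] u=3 | in ⊤ | out ⊤ | prev ⊥ | push {2}
  [5] u=0 | in ⊤ | out ⊤ | ==
  [6] u=1 | in ⊤ | out ⊤ | ==
  [7] u=2 | in ⊤ | out ⊤ | ==

Converged values:
  [0] ⊤
  [1] ⊤
  [2] ⊤
  [3] ⊤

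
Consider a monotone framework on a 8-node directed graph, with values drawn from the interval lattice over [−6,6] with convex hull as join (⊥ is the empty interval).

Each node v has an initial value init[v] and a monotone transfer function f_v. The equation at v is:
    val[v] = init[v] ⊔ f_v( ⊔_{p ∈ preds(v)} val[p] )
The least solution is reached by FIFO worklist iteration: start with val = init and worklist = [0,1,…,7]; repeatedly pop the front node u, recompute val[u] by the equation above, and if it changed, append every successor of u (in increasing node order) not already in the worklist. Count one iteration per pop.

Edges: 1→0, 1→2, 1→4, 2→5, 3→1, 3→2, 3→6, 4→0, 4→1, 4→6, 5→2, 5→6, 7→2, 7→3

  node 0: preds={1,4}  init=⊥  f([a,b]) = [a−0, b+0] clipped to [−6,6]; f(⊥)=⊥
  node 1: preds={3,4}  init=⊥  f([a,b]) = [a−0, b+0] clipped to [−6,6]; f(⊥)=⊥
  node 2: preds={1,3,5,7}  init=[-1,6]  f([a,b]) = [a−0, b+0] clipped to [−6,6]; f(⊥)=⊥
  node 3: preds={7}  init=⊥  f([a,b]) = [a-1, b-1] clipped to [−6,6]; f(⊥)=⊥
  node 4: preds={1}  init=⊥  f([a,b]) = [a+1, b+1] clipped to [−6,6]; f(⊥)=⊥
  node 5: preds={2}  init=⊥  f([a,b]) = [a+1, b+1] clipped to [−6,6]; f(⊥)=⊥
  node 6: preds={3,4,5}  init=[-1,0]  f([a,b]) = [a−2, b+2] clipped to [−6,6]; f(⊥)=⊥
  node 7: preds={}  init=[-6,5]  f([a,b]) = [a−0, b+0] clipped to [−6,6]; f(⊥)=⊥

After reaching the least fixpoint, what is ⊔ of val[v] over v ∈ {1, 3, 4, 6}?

Worklist (24 pops):
  #1 pop 0: in=⊥ → ⊥ (no change)
  #2 pop 1: in=⊥ → ⊥ (no change)
  #3 pop 2: in=[-6,5] → [-6,6] (was [-1,6]); enqueue []
  #4 pop 3: in=[-6,5] → [-6,4] (was ⊥); enqueue [1,2]
  #5 pop 4: in=⊥ → ⊥ (no change)
  #6 pop 5: in=[-6,6] → [-5,6] (was ⊥); enqueue []
  #7 pop 6: in=[-6,6] → [-6,6] (was [-1,0]); enqueue []
  #8 pop 7: in=⊥ → [-6,5] (no change)
  #9 pop 1: in=[-6,4] → [-6,4] (was ⊥); enqueue [0,4]
  #10 pop 2: in=[-6,6] → [-6,6] (no change)
  #11 pop 0: in=[-6,4] → [-6,4] (was ⊥); enqueue []
  #12 pop 4: in=[-6,4] → [-5,5] (was ⊥); enqueue [0,1,6]
  #13 pop 0: in=[-6,5] → [-6,5] (was [-6,4]); enqueue []
  #14 pop 1: in=[-6,5] → [-6,5] (was [-6,4]); enqueue [0,2,4]
  #15 pop 6: in=[-6,6] → [-6,6] (no change)
  #16 pop 0: in=[-6,5] → [-6,5] (no change)
  #17 pop 2: in=[-6,6] → [-6,6] (no change)
  #18 pop 4: in=[-6,5] → [-5,6] (was [-5,5]); enqueue [0,1,6]
  #19 pop 0: in=[-6,6] → [-6,6] (was [-6,5]); enqueue []
  #20 pop 1: in=[-6,6] → [-6,6] (was [-6,5]); enqueue [0,2,4]
  #21 pop 6: in=[-6,6] → [-6,6] (no change)
  #22 pop 0: in=[-6,6] → [-6,6] (no change)
  #23 pop 2: in=[-6,6] → [-6,6] (no change)
  #24 pop 4: in=[-6,6] → [-5,6] (no change)

Fixpoint:
  val[0] = [-6,6]
  val[1] = [-6,6]
  val[2] = [-6,6]
  val[3] = [-6,4]
  val[4] = [-5,6]
  val[5] = [-5,6]
  val[6] = [-6,6]
  val[7] = [-6,5]

[-6,6]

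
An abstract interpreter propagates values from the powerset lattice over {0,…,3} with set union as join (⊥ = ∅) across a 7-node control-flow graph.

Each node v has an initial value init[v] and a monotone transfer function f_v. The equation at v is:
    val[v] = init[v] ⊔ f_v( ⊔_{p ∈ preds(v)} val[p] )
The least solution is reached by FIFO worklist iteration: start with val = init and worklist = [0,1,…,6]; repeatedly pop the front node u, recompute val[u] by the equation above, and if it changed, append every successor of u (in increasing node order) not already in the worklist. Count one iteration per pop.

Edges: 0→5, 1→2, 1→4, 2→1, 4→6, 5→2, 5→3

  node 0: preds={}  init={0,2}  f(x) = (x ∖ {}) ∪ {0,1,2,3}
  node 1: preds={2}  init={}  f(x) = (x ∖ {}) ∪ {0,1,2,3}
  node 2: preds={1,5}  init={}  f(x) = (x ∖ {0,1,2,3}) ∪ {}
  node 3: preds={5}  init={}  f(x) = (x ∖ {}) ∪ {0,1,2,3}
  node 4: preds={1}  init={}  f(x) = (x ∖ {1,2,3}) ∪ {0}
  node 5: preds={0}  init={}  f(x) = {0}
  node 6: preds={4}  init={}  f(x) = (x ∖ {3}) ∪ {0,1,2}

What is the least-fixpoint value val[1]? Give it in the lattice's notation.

Trace (9 dequeues):
  [1] u=0 | in {} | out {0,1,2,3} | prev {0,2} | push {}
  [2] u=1 | in {} | out {0,1,2,3} | prev {} | push {}
  [3] u=2 | in {0,1,2,3} | out {} | ==
  [4] u=3 | in {} | out {0,1,2,3} | prev {} | push {}
  [5] u=4 | in {0,1,2,3} | out {0} | prev {} | push {}
  [6] u=5 | in {0,1,2,3} | out {0} | prev {} | push {2,3}
  [7] u=6 | in {0} | out {0,1,2} | prev {} | push {}
  [8] u=2 | in {0,1,2,3} | out {} | ==
  [9] u=3 | in {0} | out {0,1,2,3} | ==

Converged values:
  [0] {0,1,2,3}
  [1] {0,1,2,3}
  [2] {}
  [3] {0,1,2,3}
  [4] {0}
  [5] {0}
  [6] {0,1,2}

{0,1,2,3}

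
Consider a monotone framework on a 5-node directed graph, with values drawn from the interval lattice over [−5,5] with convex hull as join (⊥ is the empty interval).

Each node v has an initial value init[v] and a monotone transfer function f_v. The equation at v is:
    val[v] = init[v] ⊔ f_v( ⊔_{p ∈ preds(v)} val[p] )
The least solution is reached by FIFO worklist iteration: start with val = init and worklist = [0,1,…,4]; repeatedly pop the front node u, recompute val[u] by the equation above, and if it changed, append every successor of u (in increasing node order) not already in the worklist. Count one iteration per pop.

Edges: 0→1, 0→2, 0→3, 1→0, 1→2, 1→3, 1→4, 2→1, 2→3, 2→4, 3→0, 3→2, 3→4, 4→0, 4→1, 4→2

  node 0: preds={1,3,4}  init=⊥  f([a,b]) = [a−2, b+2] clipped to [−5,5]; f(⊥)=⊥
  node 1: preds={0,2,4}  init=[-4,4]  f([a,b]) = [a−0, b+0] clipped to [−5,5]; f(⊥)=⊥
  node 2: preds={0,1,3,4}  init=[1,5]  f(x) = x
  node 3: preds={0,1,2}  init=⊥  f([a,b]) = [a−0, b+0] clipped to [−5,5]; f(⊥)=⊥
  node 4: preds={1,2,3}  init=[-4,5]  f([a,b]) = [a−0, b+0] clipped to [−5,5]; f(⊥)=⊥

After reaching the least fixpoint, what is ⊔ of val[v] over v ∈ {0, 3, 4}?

[-5,5]

Iteration log — 8 steps:
  step 1. node 0  ⊔preds=[-4,5]  new=[-5,5]  old=⊥  +wl: 
  step 2. node 1  ⊔preds=[-5,5]  new=[-5,5]  old=[-4,4]  +wl: 0
  step 3. node 2  ⊔preds=[-5,5]  new=[-5,5]  old=[1,5]  +wl: 1
  step 4. node 3  ⊔preds=[-5,5]  new=[-5,5]  old=⊥  +wl: 2
  step 5. node 4  ⊔preds=[-5,5]  new=[-5,5]  old=[-4,5]  +wl: 
  step 6. node 0  ⊔preds=[-5,5]  new=[-5,5]  stable
  step 7. node 1  ⊔preds=[-5,5]  new=[-5,5]  stable
  step 8. node 2  ⊔preds=[-5,5]  new=[-5,5]  stable

Least fixpoint reached:
  node 0: [-5,5]
  node 1: [-5,5]
  node 2: [-5,5]
  node 3: [-5,5]
  node 4: [-5,5]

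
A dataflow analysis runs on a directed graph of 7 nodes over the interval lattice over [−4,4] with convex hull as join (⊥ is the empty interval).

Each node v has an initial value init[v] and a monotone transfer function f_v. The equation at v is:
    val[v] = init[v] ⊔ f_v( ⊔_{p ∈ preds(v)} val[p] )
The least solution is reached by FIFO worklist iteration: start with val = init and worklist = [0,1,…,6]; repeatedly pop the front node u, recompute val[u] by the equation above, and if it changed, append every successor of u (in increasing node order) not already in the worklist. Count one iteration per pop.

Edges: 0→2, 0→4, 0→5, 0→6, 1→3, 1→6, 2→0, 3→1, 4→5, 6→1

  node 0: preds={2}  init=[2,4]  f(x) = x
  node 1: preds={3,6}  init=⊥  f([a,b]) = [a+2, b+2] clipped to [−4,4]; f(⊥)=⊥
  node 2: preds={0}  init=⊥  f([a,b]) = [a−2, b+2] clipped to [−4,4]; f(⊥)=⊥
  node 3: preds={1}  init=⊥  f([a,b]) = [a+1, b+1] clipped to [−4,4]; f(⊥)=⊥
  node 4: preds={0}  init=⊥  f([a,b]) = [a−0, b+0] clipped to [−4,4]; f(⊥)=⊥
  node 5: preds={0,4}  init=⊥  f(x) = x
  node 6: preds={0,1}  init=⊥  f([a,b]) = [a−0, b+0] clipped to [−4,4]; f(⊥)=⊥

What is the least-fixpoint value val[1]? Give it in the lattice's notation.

[-2,4]

Worklist (32 pops):
  #1 pop 0: in=⊥ → [2,4] (no change)
  #2 pop 1: in=⊥ → ⊥ (no change)
  #3 pop 2: in=[2,4] → [0,4] (was ⊥); enqueue [0]
  #4 pop 3: in=⊥ → ⊥ (no change)
  #5 pop 4: in=[2,4] → [2,4] (was ⊥); enqueue []
  #6 pop 5: in=[2,4] → [2,4] (was ⊥); enqueue []
  #7 pop 6: in=[2,4] → [2,4] (was ⊥); enqueue [1]
  #8 pop 0: in=[0,4] → [0,4] (was [2,4]); enqueue [2,4,5,6]
  #9 pop 1: in=[2,4] → [4,4] (was ⊥); enqueue [3]
  #10 pop 2: in=[0,4] → [-2,4] (was [0,4]); enqueue [0]
  #11 pop 4: in=[0,4] → [0,4] (was [2,4]); enqueue []
  #12 pop 5: in=[0,4] → [0,4] (was [2,4]); enqueue []
  #13 pop 6: in=[0,4] → [0,4] (was [2,4]); enqueue [1]
  #14 pop 3: in=[4,4] → [4,4] (was ⊥); enqueue []
  #15 pop 0: in=[-2,4] → [-2,4] (was [0,4]); enqueue [2,4,5,6]
  #16 pop 1: in=[0,4] → [2,4] (was [4,4]); enqueue [3]
  #17 pop 2: in=[-2,4] → [-4,4] (was [-2,4]); enqueue [0]
  #18 pop 4: in=[-2,4] → [-2,4] (was [0,4]); enqueue []
  #19 pop 5: in=[-2,4] → [-2,4] (was [0,4]); enqueue []
  #20 pop 6: in=[-2,4] → [-2,4] (was [0,4]); enqueue [1]
  #21 pop 3: in=[2,4] → [3,4] (was [4,4]); enqueue []
  #22 pop 0: in=[-4,4] → [-4,4] (was [-2,4]); enqueue [2,4,5,6]
  #23 pop 1: in=[-2,4] → [0,4] (was [2,4]); enqueue [3]
  #24 pop 2: in=[-4,4] → [-4,4] (no change)
  #25 pop 4: in=[-4,4] → [-4,4] (was [-2,4]); enqueue []
  #26 pop 5: in=[-4,4] → [-4,4] (was [-2,4]); enqueue []
  #27 pop 6: in=[-4,4] → [-4,4] (was [-2,4]); enqueue [1]
  #28 pop 3: in=[0,4] → [1,4] (was [3,4]); enqueue []
  #29 pop 1: in=[-4,4] → [-2,4] (was [0,4]); enqueue [3,6]
  #30 pop 3: in=[-2,4] → [-1,4] (was [1,4]); enqueue [1]
  #31 pop 6: in=[-4,4] → [-4,4] (no change)
  #32 pop 1: in=[-4,4] → [-2,4] (no change)

Fixpoint:
  val[0] = [-4,4]
  val[1] = [-2,4]
  val[2] = [-4,4]
  val[3] = [-1,4]
  val[4] = [-4,4]
  val[5] = [-4,4]
  val[6] = [-4,4]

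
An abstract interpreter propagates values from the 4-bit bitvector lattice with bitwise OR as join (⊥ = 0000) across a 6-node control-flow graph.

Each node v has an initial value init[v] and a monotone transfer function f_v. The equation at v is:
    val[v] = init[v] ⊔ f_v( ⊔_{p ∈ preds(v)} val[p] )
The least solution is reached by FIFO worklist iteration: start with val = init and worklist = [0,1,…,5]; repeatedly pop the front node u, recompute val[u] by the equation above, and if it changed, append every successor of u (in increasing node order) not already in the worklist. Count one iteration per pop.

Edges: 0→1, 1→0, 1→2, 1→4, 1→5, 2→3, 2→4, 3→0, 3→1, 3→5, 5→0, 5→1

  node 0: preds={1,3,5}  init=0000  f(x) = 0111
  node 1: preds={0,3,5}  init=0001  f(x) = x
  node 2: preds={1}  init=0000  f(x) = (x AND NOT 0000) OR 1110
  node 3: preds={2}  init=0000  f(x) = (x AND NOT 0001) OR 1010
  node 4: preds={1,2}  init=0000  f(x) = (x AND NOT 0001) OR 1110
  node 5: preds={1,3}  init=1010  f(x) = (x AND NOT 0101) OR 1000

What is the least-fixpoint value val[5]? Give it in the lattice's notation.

1010

Trace (8 dequeues):
  [1] u=0 | in 1011 | out 0111 | prev 0000 | push {}
  [2] u=1 | in 1111 | out 1111 | prev 0001 | push {0}
  [3] u=2 | in 1111 | out 1111 | prev 0000 | push {}
  [4] u=3 | in 1111 | out 1110 | prev 0000 | push {1}
  [5] u=4 | in 1111 | out 1110 | prev 0000 | push {}
  [6] u=5 | in 1111 | out 1010 | ==
  [7] u=0 | in 1111 | out 0111 | ==
  [8] u=1 | in 1111 | out 1111 | ==

Converged values:
  [0] 0111
  [1] 1111
  [2] 1111
  [3] 1110
  [4] 1110
  [5] 1010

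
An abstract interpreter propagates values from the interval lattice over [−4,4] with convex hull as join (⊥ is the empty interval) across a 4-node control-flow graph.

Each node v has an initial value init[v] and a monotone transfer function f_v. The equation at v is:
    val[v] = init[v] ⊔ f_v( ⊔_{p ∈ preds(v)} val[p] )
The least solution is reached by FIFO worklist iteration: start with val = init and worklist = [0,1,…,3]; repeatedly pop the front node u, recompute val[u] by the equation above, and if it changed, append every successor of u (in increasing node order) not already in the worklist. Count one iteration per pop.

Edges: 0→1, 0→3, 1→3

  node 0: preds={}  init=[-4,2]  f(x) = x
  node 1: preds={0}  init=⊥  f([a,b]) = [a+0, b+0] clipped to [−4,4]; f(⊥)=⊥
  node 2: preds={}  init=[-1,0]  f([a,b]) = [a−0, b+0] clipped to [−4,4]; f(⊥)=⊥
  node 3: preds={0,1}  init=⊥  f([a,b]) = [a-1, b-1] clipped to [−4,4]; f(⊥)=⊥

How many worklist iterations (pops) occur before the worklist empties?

Worklist (4 pops):
  #1 pop 0: in=⊥ → [-4,2] (no change)
  #2 pop 1: in=[-4,2] → [-4,2] (was ⊥); enqueue []
  #3 pop 2: in=⊥ → [-1,0] (no change)
  #4 pop 3: in=[-4,2] → [-4,1] (was ⊥); enqueue []

Fixpoint:
  val[0] = [-4,2]
  val[1] = [-4,2]
  val[2] = [-1,0]
  val[3] = [-4,1]

4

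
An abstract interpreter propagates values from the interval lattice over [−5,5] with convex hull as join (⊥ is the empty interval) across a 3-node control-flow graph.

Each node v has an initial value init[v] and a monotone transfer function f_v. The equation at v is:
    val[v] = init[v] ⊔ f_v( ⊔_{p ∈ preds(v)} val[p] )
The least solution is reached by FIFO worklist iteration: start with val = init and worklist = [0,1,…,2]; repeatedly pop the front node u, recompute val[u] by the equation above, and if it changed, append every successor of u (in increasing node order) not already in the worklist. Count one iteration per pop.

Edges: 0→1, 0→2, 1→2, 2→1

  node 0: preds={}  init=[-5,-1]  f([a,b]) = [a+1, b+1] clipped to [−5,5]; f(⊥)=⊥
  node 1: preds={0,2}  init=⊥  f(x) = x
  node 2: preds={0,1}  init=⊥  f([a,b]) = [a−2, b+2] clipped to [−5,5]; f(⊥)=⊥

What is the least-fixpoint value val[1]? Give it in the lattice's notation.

[-5,5]

Worklist (9 pops):
  #1 pop 0: in=⊥ → [-5,-1] (no change)
  #2 pop 1: in=[-5,-1] → [-5,-1] (was ⊥); enqueue []
  #3 pop 2: in=[-5,-1] → [-5,1] (was ⊥); enqueue [1]
  #4 pop 1: in=[-5,1] → [-5,1] (was [-5,-1]); enqueue [2]
  #5 pop 2: in=[-5,1] → [-5,3] (was [-5,1]); enqueue [1]
  #6 pop 1: in=[-5,3] → [-5,3] (was [-5,1]); enqueue [2]
  #7 pop 2: in=[-5,3] → [-5,5] (was [-5,3]); enqueue [1]
  #8 pop 1: in=[-5,5] → [-5,5] (was [-5,3]); enqueue [2]
  #9 pop 2: in=[-5,5] → [-5,5] (no change)

Fixpoint:
  val[0] = [-5,-1]
  val[1] = [-5,5]
  val[2] = [-5,5]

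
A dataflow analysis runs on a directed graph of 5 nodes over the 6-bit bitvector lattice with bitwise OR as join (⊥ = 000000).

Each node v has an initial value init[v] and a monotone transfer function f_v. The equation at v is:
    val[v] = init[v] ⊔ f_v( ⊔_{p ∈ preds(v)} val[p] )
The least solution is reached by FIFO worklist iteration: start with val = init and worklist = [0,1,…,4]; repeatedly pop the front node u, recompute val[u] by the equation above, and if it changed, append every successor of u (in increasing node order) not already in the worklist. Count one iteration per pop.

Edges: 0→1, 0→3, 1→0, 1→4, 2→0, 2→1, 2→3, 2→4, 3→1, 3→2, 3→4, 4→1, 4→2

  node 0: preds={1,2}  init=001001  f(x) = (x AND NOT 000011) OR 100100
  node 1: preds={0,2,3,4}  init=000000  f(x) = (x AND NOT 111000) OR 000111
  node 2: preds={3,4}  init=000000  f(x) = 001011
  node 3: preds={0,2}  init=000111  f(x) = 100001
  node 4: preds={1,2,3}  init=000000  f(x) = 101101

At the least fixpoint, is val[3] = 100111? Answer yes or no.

Iteration log — 8 steps:
  step 1. node 0  ⊔preds=000000  new=101101  old=001001  +wl: 
  step 2. node 1  ⊔preds=101111  new=000111  old=000000  +wl: 0
  step 3. node 2  ⊔preds=000111  new=001011  old=000000  +wl: 1
  step 4. node 3  ⊔preds=101111  new=100111  old=000111  +wl: 2
  step 5. node 4  ⊔preds=101111  new=101101  old=000000  +wl: 
  step 6. node 0  ⊔preds=001111  new=101101  stable
  step 7. node 1  ⊔preds=101111  new=000111  stable
  step 8. node 2  ⊔preds=101111  new=001011  stable

Least fixpoint reached:
  node 0: 101101
  node 1: 000111
  node 2: 001011
  node 3: 100111
  node 4: 101101

yes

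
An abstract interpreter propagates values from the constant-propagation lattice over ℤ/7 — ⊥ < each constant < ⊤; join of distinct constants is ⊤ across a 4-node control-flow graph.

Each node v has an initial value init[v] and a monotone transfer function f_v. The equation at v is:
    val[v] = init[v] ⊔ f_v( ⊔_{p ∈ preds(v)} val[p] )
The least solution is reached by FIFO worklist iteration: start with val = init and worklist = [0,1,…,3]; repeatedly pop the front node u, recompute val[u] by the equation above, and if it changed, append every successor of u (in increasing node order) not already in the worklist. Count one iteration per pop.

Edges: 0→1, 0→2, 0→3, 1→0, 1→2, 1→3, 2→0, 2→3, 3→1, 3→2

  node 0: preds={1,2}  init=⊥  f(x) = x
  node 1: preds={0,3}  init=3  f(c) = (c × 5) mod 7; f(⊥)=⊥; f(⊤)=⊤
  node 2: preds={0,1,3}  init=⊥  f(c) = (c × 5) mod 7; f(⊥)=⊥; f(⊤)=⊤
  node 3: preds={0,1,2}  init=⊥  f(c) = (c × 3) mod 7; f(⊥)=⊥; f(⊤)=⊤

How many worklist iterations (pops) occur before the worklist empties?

Worklist (8 pops):
  #1 pop 0: in=3 → 3 (was ⊥); enqueue []
  #2 pop 1: in=3 → ⊤ (was 3); enqueue [0]
  #3 pop 2: in=⊤ → ⊤ (was ⊥); enqueue []
  #4 pop 3: in=⊤ → ⊤ (was ⊥); enqueue [1,2]
  #5 pop 0: in=⊤ → ⊤ (was 3); enqueue [3]
  #6 pop 1: in=⊤ → ⊤ (no change)
  #7 pop 2: in=⊤ → ⊤ (no change)
  #8 pop 3: in=⊤ → ⊤ (no change)

Fixpoint:
  val[0] = ⊤
  val[1] = ⊤
  val[2] = ⊤
  val[3] = ⊤

8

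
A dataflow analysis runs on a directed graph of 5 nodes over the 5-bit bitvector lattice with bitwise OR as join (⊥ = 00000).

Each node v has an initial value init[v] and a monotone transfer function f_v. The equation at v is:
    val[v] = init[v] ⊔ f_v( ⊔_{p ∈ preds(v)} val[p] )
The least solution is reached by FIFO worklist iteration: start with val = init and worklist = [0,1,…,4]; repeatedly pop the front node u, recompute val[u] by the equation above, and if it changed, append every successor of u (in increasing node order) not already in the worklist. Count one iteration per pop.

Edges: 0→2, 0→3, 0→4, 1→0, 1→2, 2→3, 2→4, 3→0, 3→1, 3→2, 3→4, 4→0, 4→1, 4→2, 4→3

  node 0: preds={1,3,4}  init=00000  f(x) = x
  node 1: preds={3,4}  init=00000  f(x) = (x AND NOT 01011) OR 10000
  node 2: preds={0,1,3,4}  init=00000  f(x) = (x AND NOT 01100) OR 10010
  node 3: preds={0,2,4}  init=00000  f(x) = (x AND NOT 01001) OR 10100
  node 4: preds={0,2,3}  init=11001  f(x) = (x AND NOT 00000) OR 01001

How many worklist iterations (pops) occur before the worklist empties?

Worklist (11 pops):
  #1 pop 0: in=11001 → 11001 (was 00000); enqueue []
  #2 pop 1: in=11001 → 10000 (was 00000); enqueue [0]
  #3 pop 2: in=11001 → 10011 (was 00000); enqueue []
  #4 pop 3: in=11011 → 10110 (was 00000); enqueue [1,2]
  #5 pop 4: in=11111 → 11111 (was 11001); enqueue [3]
  #6 pop 0: in=11111 → 11111 (was 11001); enqueue [4]
  #7 pop 1: in=11111 → 10100 (was 10000); enqueue [0]
  #8 pop 2: in=11111 → 10011 (no change)
  #9 pop 3: in=11111 → 10110 (no change)
  #10 pop 4: in=11111 → 11111 (no change)
  #11 pop 0: in=11111 → 11111 (no change)

Fixpoint:
  val[0] = 11111
  val[1] = 10100
  val[2] = 10011
  val[3] = 10110
  val[4] = 11111

11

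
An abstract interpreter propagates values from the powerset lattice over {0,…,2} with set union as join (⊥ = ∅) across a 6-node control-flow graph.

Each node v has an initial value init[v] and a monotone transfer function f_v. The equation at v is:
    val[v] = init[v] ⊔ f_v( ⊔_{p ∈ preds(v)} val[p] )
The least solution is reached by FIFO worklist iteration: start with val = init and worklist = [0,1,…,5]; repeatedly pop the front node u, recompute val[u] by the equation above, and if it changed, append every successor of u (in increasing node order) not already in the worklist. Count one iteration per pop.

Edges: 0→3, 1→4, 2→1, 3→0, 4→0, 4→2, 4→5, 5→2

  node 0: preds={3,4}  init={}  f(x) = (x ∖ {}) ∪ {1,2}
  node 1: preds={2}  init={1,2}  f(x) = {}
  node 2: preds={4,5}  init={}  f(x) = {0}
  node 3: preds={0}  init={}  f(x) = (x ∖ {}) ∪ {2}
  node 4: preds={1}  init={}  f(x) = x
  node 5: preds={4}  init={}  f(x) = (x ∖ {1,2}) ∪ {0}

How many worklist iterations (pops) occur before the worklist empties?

Iteration log — 9 steps:
  step 1. node 0  ⊔preds={}  new={1,2}  old={}  +wl: 
  step 2. node 1  ⊔preds={}  new={1,2}  stable
  step 3. node 2  ⊔preds={}  new={0}  old={}  +wl: 1
  step 4. node 3  ⊔preds={1,2}  new={1,2}  old={}  +wl: 0
  step 5. node 4  ⊔preds={1,2}  new={1,2}  old={}  +wl: 2
  step 6. node 5  ⊔preds={1,2}  new={0}  old={}  +wl: 
  step 7. node 1  ⊔preds={0}  new={1,2}  stable
  step 8. node 0  ⊔preds={1,2}  new={1,2}  stable
  step 9. node 2  ⊔preds={0,1,2}  new={0}  stable

Least fixpoint reached:
  node 0: {1,2}
  node 1: {1,2}
  node 2: {0}
  node 3: {1,2}
  node 4: {1,2}
  node 5: {0}

9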